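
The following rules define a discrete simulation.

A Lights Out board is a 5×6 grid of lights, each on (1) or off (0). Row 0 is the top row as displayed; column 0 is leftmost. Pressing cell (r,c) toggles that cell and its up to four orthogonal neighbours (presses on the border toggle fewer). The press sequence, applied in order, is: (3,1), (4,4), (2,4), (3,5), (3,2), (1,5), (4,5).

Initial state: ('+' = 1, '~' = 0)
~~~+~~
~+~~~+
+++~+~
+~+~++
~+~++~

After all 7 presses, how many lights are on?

12

k=0  ~~~+~~
~+~~~+
+++~+~
+~+~++
~+~++~
k=1  ~~~+~~
~+~~~+
+~+~+~
~+~~++
~~~++~
k=2  ~~~+~~
~+~~~+
+~+~+~
~+~~~+
~~~~~+
k=3  ~~~+~~
~+~~++
+~++~+
~+~~++
~~~~~+
k=4  ~~~+~~
~+~~++
+~++~~
~+~~~~
~~~~~~
k=5  ~~~+~~
~+~~++
+~~+~~
~~++~~
~~+~~~
k=6  ~~~+~+
~+~~~~
+~~+~+
~~++~~
~~+~~~
k=7  ~~~+~+
~+~~~~
+~~+~+
~~++~+
~~+~++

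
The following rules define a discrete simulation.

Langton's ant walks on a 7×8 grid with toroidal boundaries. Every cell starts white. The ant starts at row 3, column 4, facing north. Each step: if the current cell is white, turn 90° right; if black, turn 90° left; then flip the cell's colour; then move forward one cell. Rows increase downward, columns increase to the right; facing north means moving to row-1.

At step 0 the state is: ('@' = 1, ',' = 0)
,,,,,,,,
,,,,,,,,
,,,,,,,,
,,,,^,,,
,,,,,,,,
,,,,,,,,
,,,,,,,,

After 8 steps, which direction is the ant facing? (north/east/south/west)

step 0: ,,,,,,,,
,,,,,,,,
,,,,,,,,
,,,,^,,,
,,,,,,,,
,,,,,,,,
,,,,,,,,
step 1: ,,,,,,,,
,,,,,,,,
,,,,,,,,
,,,,@>,,
,,,,,,,,
,,,,,,,,
,,,,,,,,
step 2: ,,,,,,,,
,,,,,,,,
,,,,,,,,
,,,,@@,,
,,,,,v,,
,,,,,,,,
,,,,,,,,
step 3: ,,,,,,,,
,,,,,,,,
,,,,,,,,
,,,,@@,,
,,,,<@,,
,,,,,,,,
,,,,,,,,
step 4: ,,,,,,,,
,,,,,,,,
,,,,,,,,
,,,,^@,,
,,,,@@,,
,,,,,,,,
,,,,,,,,
step 5: ,,,,,,,,
,,,,,,,,
,,,,,,,,
,,,<,@,,
,,,,@@,,
,,,,,,,,
,,,,,,,,
step 6: ,,,,,,,,
,,,,,,,,
,,,^,,,,
,,,@,@,,
,,,,@@,,
,,,,,,,,
,,,,,,,,
step 7: ,,,,,,,,
,,,,,,,,
,,,@>,,,
,,,@,@,,
,,,,@@,,
,,,,,,,,
,,,,,,,,
step 8: ,,,,,,,,
,,,,,,,,
,,,@@,,,
,,,@v@,,
,,,,@@,,
,,,,,,,,
,,,,,,,,

south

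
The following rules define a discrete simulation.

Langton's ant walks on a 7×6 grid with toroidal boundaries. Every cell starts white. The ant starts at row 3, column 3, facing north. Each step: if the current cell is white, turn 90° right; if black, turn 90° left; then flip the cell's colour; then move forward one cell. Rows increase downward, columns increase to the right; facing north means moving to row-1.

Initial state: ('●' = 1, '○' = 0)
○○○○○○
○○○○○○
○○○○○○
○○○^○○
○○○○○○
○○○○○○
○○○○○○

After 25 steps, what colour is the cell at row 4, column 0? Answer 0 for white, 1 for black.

1

step 0: ○○○○○○
○○○○○○
○○○○○○
○○○^○○
○○○○○○
○○○○○○
○○○○○○
step 1: ○○○○○○
○○○○○○
○○○○○○
○○○●>○
○○○○○○
○○○○○○
○○○○○○
step 2: ○○○○○○
○○○○○○
○○○○○○
○○○●●○
○○○○v○
○○○○○○
○○○○○○
step 3: ○○○○○○
○○○○○○
○○○○○○
○○○●●○
○○○<●○
○○○○○○
○○○○○○
step 4: ○○○○○○
○○○○○○
○○○○○○
○○○^●○
○○○●●○
○○○○○○
○○○○○○
step 5: ○○○○○○
○○○○○○
○○○○○○
○○<○●○
○○○●●○
○○○○○○
○○○○○○
step 6: ○○○○○○
○○○○○○
○○^○○○
○○●○●○
○○○●●○
○○○○○○
○○○○○○
step 7: ○○○○○○
○○○○○○
○○●>○○
○○●○●○
○○○●●○
○○○○○○
○○○○○○
step 8: ○○○○○○
○○○○○○
○○●●○○
○○●v●○
○○○●●○
○○○○○○
○○○○○○
step 9: ○○○○○○
○○○○○○
○○●●○○
○○<●●○
○○○●●○
○○○○○○
○○○○○○
step 10: ○○○○○○
○○○○○○
○○●●○○
○○○●●○
○○v●●○
○○○○○○
○○○○○○
step 11: ○○○○○○
○○○○○○
○○●●○○
○○○●●○
○<●●●○
○○○○○○
○○○○○○
step 12: ○○○○○○
○○○○○○
○○●●○○
○^○●●○
○●●●●○
○○○○○○
○○○○○○
step 13: ○○○○○○
○○○○○○
○○●●○○
○●>●●○
○●●●●○
○○○○○○
○○○○○○
step 14: ○○○○○○
○○○○○○
○○●●○○
○●●●●○
○●v●●○
○○○○○○
○○○○○○
step 15: ○○○○○○
○○○○○○
○○●●○○
○●●●●○
○●○>●○
○○○○○○
○○○○○○
step 16: ○○○○○○
○○○○○○
○○●●○○
○●●^●○
○●○○●○
○○○○○○
○○○○○○
step 17: ○○○○○○
○○○○○○
○○●●○○
○●<○●○
○●○○●○
○○○○○○
○○○○○○
step 18: ○○○○○○
○○○○○○
○○●●○○
○●○○●○
○●v○●○
○○○○○○
○○○○○○
step 19: ○○○○○○
○○○○○○
○○●●○○
○●○○●○
○<●○●○
○○○○○○
○○○○○○
step 20: ○○○○○○
○○○○○○
○○●●○○
○●○○●○
○○●○●○
○v○○○○
○○○○○○
step 21: ○○○○○○
○○○○○○
○○●●○○
○●○○●○
○○●○●○
<●○○○○
○○○○○○
step 22: ○○○○○○
○○○○○○
○○●●○○
○●○○●○
^○●○●○
●●○○○○
○○○○○○
step 23: ○○○○○○
○○○○○○
○○●●○○
○●○○●○
●>●○●○
●●○○○○
○○○○○○
step 24: ○○○○○○
○○○○○○
○○●●○○
○●○○●○
●●●○●○
●v○○○○
○○○○○○
step 25: ○○○○○○
○○○○○○
○○●●○○
○●○○●○
●●●○●○
●○>○○○
○○○○○○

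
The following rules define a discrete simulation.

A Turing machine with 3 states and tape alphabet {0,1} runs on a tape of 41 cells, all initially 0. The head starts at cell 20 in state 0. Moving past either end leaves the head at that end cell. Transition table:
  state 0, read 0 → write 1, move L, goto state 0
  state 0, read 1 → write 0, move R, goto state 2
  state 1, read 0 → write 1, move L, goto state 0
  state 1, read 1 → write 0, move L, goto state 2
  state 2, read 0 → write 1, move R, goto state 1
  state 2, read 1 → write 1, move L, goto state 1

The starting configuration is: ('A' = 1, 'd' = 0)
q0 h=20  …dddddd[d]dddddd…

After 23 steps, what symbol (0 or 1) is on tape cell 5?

k=0  q0 h=20  …dddddd[d]dddddd…
k=1  q0 h=19  …dddddd[d]Addddd…
k=2  q0 h=18  …dddddd[d]AAdddd…
k=3  q0 h=17  …dddddd[d]AAAddd…
k=4  q0 h=16  …dddddd[d]AAAAdd…
k=5  q0 h=15  …dddddd[d]AAAAAd…
k=6  q0 h=14  …dddddd[d]AAAAAA…
k=7  q0 h=13  …dddddd[d]AAAAAA…
k=8  q0 h=12  …dddddd[d]AAAAAA…
k=9  q0 h=11  …dddddd[d]AAAAAA…
k=10  q0 h=10  …dddddd[d]AAAAAA…
k=11  q0 h= 9  …dddddd[d]AAAAAA…
k=12  q0 h= 8  …dddddd[d]AAAAAA…
k=13  q0 h= 7  …dddddd[d]AAAAAA…
k=14  q0 h= 6  |dddddd[d]AAAAAA…
k=15  q0 h= 5  |ddddd[d]AAAAAA…
k=16  q0 h= 4  |dddd[d]AAAAAA…
k=17  q0 h= 3  |ddd[d]AAAAAA…
k=18  q0 h= 2  |dd[d]AAAAAA…
k=19  q0 h= 1  |d[d]AAAAAA…
k=20  q0 h= 0  |[d]AAAAAA…
k=21  q0 h= 0  |[A]AAAAAA…
k=22  q2 h= 1  |d[A]AAAAAA…
k=23  q1 h= 0  |[d]AAAAAA…

1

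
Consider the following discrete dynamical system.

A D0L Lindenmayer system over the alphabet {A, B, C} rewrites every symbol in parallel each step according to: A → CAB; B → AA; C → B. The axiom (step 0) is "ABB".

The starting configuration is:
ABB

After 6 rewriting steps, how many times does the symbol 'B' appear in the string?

[0] ABB
[1] CABAAAA
[2] BCABAACABCABCABCAB
[3] AABCABAACABCABBCABAABCABAABCABAABCABAA
[4] CABCABAABCABAACABCABBCABAABCABAAAABCABAACABCABAABCABAACABCABAABCABAACABCABAABCABAACABCAB
[5] BCABAABCABAACABCABAABCABAACABCABBCABAABCABAAAABCABAACABCAB…AABCABAACABCABBCABAABCABAACABCABAABCABAACABCABBCABAABCABAA  (len 200)
[6] AABCABAACABCABAABCABAACABCABBCABAABCABAACABCABAABCABAACABC…BCABAABCABAACABCABBCABAABCABAAAABCABAACABCABAABCABAACABCAB  (len 452)

138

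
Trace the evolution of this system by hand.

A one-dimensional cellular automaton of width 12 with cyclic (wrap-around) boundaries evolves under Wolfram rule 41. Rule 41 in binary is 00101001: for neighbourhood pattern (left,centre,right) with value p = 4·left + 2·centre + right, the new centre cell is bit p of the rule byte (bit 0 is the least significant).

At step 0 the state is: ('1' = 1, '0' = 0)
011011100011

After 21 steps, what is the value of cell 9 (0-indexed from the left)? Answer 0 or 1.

gen 0: 011011100011
gen 1: 110110001010
gen 2: 101100100101
gen 3: 011000000011
gen 4: 110011111010
gen 5: 100010000101
gen 6: 001000110011
gen 7: 000010100010
gen 8: 111001001000
gen 9: 100000000010
gen 10: 001111111001
gen 11: 001000000000
gen 12: 100011111111
gen 13: 001010000000
gen 14: 100100111111
gen 15: 000000100000
gen 16: 111110001111
gen 17: 000000101000
gen 18: 111110010011
gen 19: 000000000010
gen 20: 111111111000
gen 21: 100000000010

0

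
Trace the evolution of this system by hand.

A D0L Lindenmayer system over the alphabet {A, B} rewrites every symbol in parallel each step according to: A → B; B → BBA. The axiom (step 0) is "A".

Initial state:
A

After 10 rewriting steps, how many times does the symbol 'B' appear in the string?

2378

gen 0: A
gen 1: B
gen 2: BBA
gen 3: BBABBAB
gen 4: BBABBABBBABBABBBA
gen 5: BBABBABBBABBABBBABBABBABBBABBABBBABBABBAB
gen 6: BBABBABBBABBABBBABBABBABBBABBABBBABBABBABBBABBABBBABBABBBABBABBABBBABBABBBABBABBABBBABBABBBABBABBBA
gen 7: BBABBABBBABBABBBABBABBABBBABBABBBABBABBABBBABBABBBABBABBBA…BBABBABBBABBABBBABBABBABBBABBABBBABBABBABBBABBABBBABBABBAB  (len 239)
gen 8: BBABBABBBABBABBBABBABBABBBABBABBBABBABBABBBABBABBBABBABBBA…BBABBABBBABBABBBABBABBABBBABBABBBABBABBABBBABBABBBABBABBBA  (len 577)
gen 9: BBABBABBBABBABBBABBABBABBBABBABBBABBABBABBBABBABBBABBABBBA…BBABBABBBABBABBBABBABBABBBABBABBBABBABBABBBABBABBBABBABBAB  (len 1393)
gen 10: BBABBABBBABBABBBABBABBABBBABBABBBABBABBABBBABBABBBABBABBBA…BBABBABBBABBABBBABBABBABBBABBABBBABBABBABBBABBABBBABBABBBA  (len 3363)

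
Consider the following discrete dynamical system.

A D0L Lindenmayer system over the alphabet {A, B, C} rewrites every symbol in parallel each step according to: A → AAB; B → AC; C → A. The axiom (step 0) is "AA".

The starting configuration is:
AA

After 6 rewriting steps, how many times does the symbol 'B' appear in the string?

168

t=0: AA
t=1: AABAAB
t=2: AABAABACAABAABAC
t=3: AABAABACAABAABACAABAAABAABACAABAABACAABA
t=4: AABAABACAABAABACAABAAABAABACAABAABACAABAAABAABACAABAABAABACAABAABACAABAAABAABACAABAABACAABAAABAABACAAB
t=5: AABAABACAABAABACAABAAABAABACAABAABACAABAAABAABACAABAABAABA…ABAABACAABAABACAABAAABAABACAABAABAABACAABAABACAABAAABAABAC  (len 260)
t=6: AABAABACAABAABACAABAAABAABACAABAABACAABAAABAABACAABAABAABA…BACAABAAABAABACAABAABACAABAAABAABACAABAABAABACAABAABACAABA  (len 662)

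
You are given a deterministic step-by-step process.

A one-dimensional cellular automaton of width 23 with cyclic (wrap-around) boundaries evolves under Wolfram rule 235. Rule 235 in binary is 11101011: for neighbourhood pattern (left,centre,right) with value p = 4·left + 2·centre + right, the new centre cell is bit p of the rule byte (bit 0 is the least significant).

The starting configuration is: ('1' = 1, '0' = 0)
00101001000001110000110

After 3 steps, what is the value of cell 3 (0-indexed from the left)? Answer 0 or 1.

k=0  00101001000001110000110
k=1  11010010011111110111110
k=2  11100100111111111111111
k=3  11101001111111111111111

0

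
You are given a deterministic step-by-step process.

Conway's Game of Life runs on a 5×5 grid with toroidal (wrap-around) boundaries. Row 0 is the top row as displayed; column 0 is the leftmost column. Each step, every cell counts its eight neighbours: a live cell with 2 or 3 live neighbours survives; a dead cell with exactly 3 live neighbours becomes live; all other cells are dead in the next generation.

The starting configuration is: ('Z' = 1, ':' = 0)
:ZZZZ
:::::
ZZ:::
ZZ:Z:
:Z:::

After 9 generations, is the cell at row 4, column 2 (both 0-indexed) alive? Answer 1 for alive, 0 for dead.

k=0  :ZZZZ
:::::
ZZ:::
ZZ:Z:
:Z:::
k=1  ZZZZ:
:::ZZ
ZZZ:Z
::::Z
:::::
k=2  ZZZZ:
:::::
:ZZ::
:Z:ZZ
ZZZZZ
k=3  :::::
Z::Z:
ZZZZ:
:::::
:::::
k=4  :::::
Z::Z:
ZZZZ:
:ZZ::
:::::
k=5  :::::
Z::Z:
Z::Z:
Z::Z:
:::::
k=6  :::::
:::::
ZZZZ:
:::::
:::::
k=7  :::::
:ZZ::
:ZZ::
:ZZ::
:::::
k=8  :::::
:ZZ::
Z::Z:
:ZZ::
:::::
k=9  :::::
:ZZ::
Z::Z:
:ZZ::
:::::

0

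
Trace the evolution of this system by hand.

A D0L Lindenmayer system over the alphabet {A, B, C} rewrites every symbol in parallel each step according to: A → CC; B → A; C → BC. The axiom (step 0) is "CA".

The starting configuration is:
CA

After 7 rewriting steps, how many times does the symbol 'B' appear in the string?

k=0  CA
k=1  BCCC
k=2  ABCBCBC
k=3  CCABCABCABC
k=4  BCBCCCABCCCABCCCABC
k=5  ABCABCBCBCCCABCBCBCCCABCBCBCCCABC
k=6  CCABCCCABCABCABCBCBCCCABCABCABCBCBCCCABCABCABCBCBCCCABC
k=7  BCBCCCABCBCBCCCABCCCABCCCABCABCABCBCBCCCABCCCABCCCABCABCABCBCBCCCABCCCABCCCABCABCABCBCBCCCABC

27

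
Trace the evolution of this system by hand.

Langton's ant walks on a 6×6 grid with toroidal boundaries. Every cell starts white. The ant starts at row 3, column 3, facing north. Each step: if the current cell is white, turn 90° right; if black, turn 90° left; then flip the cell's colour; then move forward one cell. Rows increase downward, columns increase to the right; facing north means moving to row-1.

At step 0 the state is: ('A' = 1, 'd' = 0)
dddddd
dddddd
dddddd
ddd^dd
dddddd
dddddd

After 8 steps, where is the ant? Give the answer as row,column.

3,3

0) dddddd
dddddd
dddddd
ddd^dd
dddddd
dddddd
1) dddddd
dddddd
dddddd
dddA>d
dddddd
dddddd
2) dddddd
dddddd
dddddd
dddAAd
ddddvd
dddddd
3) dddddd
dddddd
dddddd
dddAAd
ddd<Ad
dddddd
4) dddddd
dddddd
dddddd
ddd^Ad
dddAAd
dddddd
5) dddddd
dddddd
dddddd
dd<dAd
dddAAd
dddddd
6) dddddd
dddddd
dd^ddd
ddAdAd
dddAAd
dddddd
7) dddddd
dddddd
ddA>dd
ddAdAd
dddAAd
dddddd
8) dddddd
dddddd
ddAAdd
ddAvAd
dddAAd
dddddd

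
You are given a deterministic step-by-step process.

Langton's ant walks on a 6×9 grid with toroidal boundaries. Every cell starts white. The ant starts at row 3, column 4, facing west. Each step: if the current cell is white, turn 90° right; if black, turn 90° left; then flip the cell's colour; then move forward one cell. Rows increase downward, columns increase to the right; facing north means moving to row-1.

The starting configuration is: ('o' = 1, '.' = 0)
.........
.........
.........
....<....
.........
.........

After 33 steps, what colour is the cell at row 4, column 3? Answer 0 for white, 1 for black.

t=0: .........
.........
.........
....<....
.........
.........
t=1: .........
.........
....^....
....o....
.........
.........
t=2: .........
.........
....o>...
....o....
.........
.........
t=3: .........
.........
....oo...
....ov...
.........
.........
t=4: .........
.........
....oo...
....<o...
.........
.........
t=5: .........
.........
....oo...
.....o...
....v....
.........
t=6: .........
.........
....oo...
.....o...
...<o....
.........
t=7: .........
.........
....oo...
...^.o...
...oo....
.........
t=8: .........
.........
....oo...
...o>o...
...oo....
.........
t=9: .........
.........
....oo...
...ooo...
...ov....
.........
t=10: .........
.........
....oo...
...ooo...
...o.>...
.........
t=11: .........
.........
....oo...
...ooo...
...o.o...
.....v...
t=12: .........
.........
....oo...
...ooo...
...o.o...
....<o...
t=13: .........
.........
....oo...
...ooo...
...o^o...
....oo...
t=14: .........
.........
....oo...
...ooo...
...oo>...
....oo...
t=15: .........
.........
....oo...
...oo^...
...oo....
....oo...
t=16: .........
.........
....oo...
...o<....
...oo....
....oo...
t=17: .........
.........
....oo...
...o.....
...ov....
....oo...
t=18: .........
.........
....oo...
...o.....
...o.>...
....oo...
t=19: .........
.........
....oo...
...o.....
...o.o...
....ov...
t=20: .........
.........
....oo...
...o.....
...o.o...
....o.>..
t=21: ......v..
.........
....oo...
...o.....
...o.o...
....o.o..
t=22: .....<o..
.........
....oo...
...o.....
...o.o...
....o.o..
t=23: .....oo..
.........
....oo...
...o.....
...o.o...
....o^o..
t=24: .....oo..
.........
....oo...
...o.....
...o.o...
....oo>..
t=25: .....oo..
.........
....oo...
...o.....
...o.o^..
....oo...
t=26: .....oo..
.........
....oo...
...o.....
...o.oo>.
....oo...
t=27: .....oo..
.........
....oo...
...o.....
...o.ooo.
....oo.v.
t=28: .....oo..
.........
....oo...
...o.....
...o.ooo.
....oo<o.
t=29: .....oo..
.........
....oo...
...o.....
...o.o^o.
....oooo.
t=30: .....oo..
.........
....oo...
...o.....
...o.<.o.
....oooo.
t=31: .....oo..
.........
....oo...
...o.....
...o...o.
....ovoo.
t=32: .....oo..
.........
....oo...
...o.....
...o...o.
....o.>o.
t=33: .....oo..
.........
....oo...
...o.....
...o..^o.
....o..o.

1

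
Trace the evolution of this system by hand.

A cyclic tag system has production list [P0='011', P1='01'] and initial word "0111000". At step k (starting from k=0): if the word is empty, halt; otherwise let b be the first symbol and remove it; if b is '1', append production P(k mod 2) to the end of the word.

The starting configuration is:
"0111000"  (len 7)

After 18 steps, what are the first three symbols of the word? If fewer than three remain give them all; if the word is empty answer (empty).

step 0: "0111000"  (len 7)
step 1: "111000"  (len 6)
step 2: "1100001"  (len 7)
step 3: "100001011"  (len 9)
step 4: "0000101101"  (len 10)
step 5: "000101101"  (len 9)
step 6: "00101101"  (len 8)
step 7: "0101101"  (len 7)
step 8: "101101"  (len 6)
step 9: "01101011"  (len 8)
step 10: "1101011"  (len 7)
step 11: "101011011"  (len 9)
step 12: "0101101101"  (len 10)
step 13: "101101101"  (len 9)
step 14: "0110110101"  (len 10)
step 15: "110110101"  (len 9)
step 16: "1011010101"  (len 10)
step 17: "011010101011"  (len 12)
step 18: "11010101011"  (len 11)

110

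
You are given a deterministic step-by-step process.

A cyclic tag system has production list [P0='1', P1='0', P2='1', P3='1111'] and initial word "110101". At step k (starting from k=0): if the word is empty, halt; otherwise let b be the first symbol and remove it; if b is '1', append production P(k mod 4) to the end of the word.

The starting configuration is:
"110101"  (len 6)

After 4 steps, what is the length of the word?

8

t=0: "110101"  (len 6)
t=1: "101011"  (len 6)
t=2: "010110"  (len 6)
t=3: "10110"  (len 5)
t=4: "01101111"  (len 8)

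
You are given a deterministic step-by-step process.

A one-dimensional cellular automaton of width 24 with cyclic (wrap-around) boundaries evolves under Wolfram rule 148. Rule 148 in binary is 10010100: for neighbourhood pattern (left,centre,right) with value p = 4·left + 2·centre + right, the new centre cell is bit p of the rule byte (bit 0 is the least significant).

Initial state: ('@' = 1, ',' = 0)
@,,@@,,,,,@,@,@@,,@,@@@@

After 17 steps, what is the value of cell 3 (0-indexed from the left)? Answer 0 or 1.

0

gen 0: @,,@@,,,,,@,@,@@,,@,@@@@
gen 1: ,@,,,@,,,,@,@,,,@,@,,@@@
gen 2: ,@@,,@@,,,@,@@,,@,@@,,@,
gen 3: ,,,@,,,@,,@,,,@,@,,,@,@@
gen 4: @,,@@,,@@,@@,,@,@@,,@,,,
gen 5: @@,,,@,,,,,,@,@,,,@,@@,,
gen 6: ,,@,,@@,,,,,@,@@,,@,,,@,
gen 7: ,,@@,,,@,,,,@,,,@,@@,,@@
gen 8: @,,,@,,@@,,,@@,,@,,,@,,,
gen 9: @@,,@@,,,@,,,,@,@@,,@@,,
gen 10: ,,@,,,@,,@@,,,@,,,@,,,@,
gen 11: ,,@@,,@@,,,@,,@@,,@@,,@@
gen 12: @,,,@,,,@,,@@,,,@,,,@,,,
gen 13: @@,,@@,,@@,,,@,,@@,,@@,,
gen 14: ,,@,,,@,,,@,,@@,,,@,,,@,
gen 15: ,,@@,,@@,,@@,,,@,,@@,,@@
gen 16: @,,,@,,,@,,,@,,@@,,,@,,,
gen 17: @@,,@@,,@@,,@@,,,@,,@@,,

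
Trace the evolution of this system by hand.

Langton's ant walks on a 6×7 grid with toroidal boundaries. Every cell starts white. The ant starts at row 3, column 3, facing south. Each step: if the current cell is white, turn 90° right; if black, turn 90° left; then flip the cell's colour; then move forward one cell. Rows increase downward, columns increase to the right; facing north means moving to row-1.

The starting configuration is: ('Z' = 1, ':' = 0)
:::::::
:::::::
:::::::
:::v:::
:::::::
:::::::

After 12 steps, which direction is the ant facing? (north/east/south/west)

south

[0] :::::::
:::::::
:::::::
:::v:::
:::::::
:::::::
[1] :::::::
:::::::
:::::::
::<Z:::
:::::::
:::::::
[2] :::::::
:::::::
::^::::
::ZZ:::
:::::::
:::::::
[3] :::::::
:::::::
::Z>:::
::ZZ:::
:::::::
:::::::
[4] :::::::
:::::::
::ZZ:::
::Zv:::
:::::::
:::::::
[5] :::::::
:::::::
::ZZ:::
::Z:>::
:::::::
:::::::
[6] :::::::
:::::::
::ZZ:::
::Z:Z::
::::v::
:::::::
[7] :::::::
:::::::
::ZZ:::
::Z:Z::
:::<Z::
:::::::
[8] :::::::
:::::::
::ZZ:::
::Z^Z::
:::ZZ::
:::::::
[9] :::::::
:::::::
::ZZ:::
::ZZ>::
:::ZZ::
:::::::
[10] :::::::
:::::::
::ZZ^::
::ZZ:::
:::ZZ::
:::::::
[11] :::::::
:::::::
::ZZZ>:
::ZZ:::
:::ZZ::
:::::::
[12] :::::::
:::::::
::ZZZZ:
::ZZ:v:
:::ZZ::
:::::::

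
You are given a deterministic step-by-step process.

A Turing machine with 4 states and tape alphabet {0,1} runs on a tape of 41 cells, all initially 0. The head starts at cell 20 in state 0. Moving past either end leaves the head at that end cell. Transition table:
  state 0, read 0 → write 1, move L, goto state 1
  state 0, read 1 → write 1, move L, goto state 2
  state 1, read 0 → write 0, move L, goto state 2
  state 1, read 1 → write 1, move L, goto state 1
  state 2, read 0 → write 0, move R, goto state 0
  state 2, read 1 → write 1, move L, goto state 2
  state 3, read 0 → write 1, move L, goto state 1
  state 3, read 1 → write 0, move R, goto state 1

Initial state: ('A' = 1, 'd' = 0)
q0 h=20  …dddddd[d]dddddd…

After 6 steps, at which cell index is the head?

k=0  q0 h=20  …dddddd[d]dddddd…
k=1  q1 h=19  …dddddd[d]Addddd…
k=2  q2 h=18  …dddddd[d]dAdddd…
k=3  q0 h=19  …dddddd[d]Addddd…
k=4  q1 h=18  …dddddd[d]AAdddd…
k=5  q2 h=17  …dddddd[d]dAAddd…
k=6  q0 h=18  …dddddd[d]AAdddd…

18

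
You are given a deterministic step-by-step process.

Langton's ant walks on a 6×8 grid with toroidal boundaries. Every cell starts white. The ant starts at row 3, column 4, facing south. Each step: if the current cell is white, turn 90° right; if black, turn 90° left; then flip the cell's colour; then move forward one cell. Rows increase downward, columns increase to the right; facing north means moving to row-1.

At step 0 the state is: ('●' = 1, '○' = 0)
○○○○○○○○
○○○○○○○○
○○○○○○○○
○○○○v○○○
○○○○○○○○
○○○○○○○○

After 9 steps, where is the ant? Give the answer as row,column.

gen 0: ○○○○○○○○
○○○○○○○○
○○○○○○○○
○○○○v○○○
○○○○○○○○
○○○○○○○○
gen 1: ○○○○○○○○
○○○○○○○○
○○○○○○○○
○○○<●○○○
○○○○○○○○
○○○○○○○○
gen 2: ○○○○○○○○
○○○○○○○○
○○○^○○○○
○○○●●○○○
○○○○○○○○
○○○○○○○○
gen 3: ○○○○○○○○
○○○○○○○○
○○○●>○○○
○○○●●○○○
○○○○○○○○
○○○○○○○○
gen 4: ○○○○○○○○
○○○○○○○○
○○○●●○○○
○○○●v○○○
○○○○○○○○
○○○○○○○○
gen 5: ○○○○○○○○
○○○○○○○○
○○○●●○○○
○○○●○>○○
○○○○○○○○
○○○○○○○○
gen 6: ○○○○○○○○
○○○○○○○○
○○○●●○○○
○○○●○●○○
○○○○○v○○
○○○○○○○○
gen 7: ○○○○○○○○
○○○○○○○○
○○○●●○○○
○○○●○●○○
○○○○<●○○
○○○○○○○○
gen 8: ○○○○○○○○
○○○○○○○○
○○○●●○○○
○○○●^●○○
○○○○●●○○
○○○○○○○○
gen 9: ○○○○○○○○
○○○○○○○○
○○○●●○○○
○○○●●>○○
○○○○●●○○
○○○○○○○○

3,5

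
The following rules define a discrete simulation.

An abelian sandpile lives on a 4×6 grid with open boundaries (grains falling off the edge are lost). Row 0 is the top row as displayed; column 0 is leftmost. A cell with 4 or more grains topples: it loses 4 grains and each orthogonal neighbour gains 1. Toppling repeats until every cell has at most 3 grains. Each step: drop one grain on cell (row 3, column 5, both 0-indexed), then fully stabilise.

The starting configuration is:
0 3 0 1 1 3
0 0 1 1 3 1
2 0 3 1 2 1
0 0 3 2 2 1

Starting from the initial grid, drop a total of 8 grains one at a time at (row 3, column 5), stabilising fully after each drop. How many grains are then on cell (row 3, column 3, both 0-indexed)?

3

step 0: 0 3 0 1 1 3
0 0 1 1 3 1
2 0 3 1 2 1
0 0 3 2 2 1
step 1: 0 3 0 1 1 3
0 0 1 1 3 1
2 0 3 1 2 1
0 0 3 2 2 2
step 2: 0 3 0 1 1 3
0 0 1 1 3 1
2 0 3 1 2 1
0 0 3 2 2 3
step 3: 0 3 0 1 1 3
0 0 1 1 3 1
2 0 3 1 2 2
0 0 3 2 3 0
step 4: 0 3 0 1 1 3
0 0 1 1 3 1
2 0 3 1 2 2
0 0 3 2 3 1
step 5: 0 3 0 1 1 3
0 0 1 1 3 1
2 0 3 1 2 2
0 0 3 2 3 2
step 6: 0 3 0 1 1 3
0 0 1 1 3 1
2 0 3 1 2 2
0 0 3 2 3 3
step 7: 0 3 0 1 1 3
0 0 1 1 3 1
2 0 3 1 3 3
0 0 3 3 0 1
step 8: 0 3 0 1 1 3
0 0 1 1 3 1
2 0 3 1 3 3
0 0 3 3 0 2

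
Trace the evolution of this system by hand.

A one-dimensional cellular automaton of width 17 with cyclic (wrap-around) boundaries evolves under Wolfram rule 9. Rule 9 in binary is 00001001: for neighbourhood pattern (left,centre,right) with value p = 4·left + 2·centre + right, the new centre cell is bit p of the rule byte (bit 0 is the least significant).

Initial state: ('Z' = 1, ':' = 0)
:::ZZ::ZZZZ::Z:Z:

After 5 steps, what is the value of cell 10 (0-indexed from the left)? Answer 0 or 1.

0

k=0  :::ZZ::ZZZZ::Z:Z:
k=1  ZZ:Z:::Z:::::::::
k=2  Z::::Z:::ZZZZZZZ:
k=3  ::ZZ:::Z:Z:::::::
k=4  Z:Z::Z:::::ZZZZZZ
k=5  :::::::ZZZ:Z:::::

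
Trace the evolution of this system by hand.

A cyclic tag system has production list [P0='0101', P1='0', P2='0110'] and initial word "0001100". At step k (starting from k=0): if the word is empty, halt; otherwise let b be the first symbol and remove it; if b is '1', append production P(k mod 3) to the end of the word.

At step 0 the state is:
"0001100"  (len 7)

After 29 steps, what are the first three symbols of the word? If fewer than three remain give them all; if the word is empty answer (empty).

010

t=0: "0001100"  (len 7)
t=1: "001100"  (len 6)
t=2: "01100"  (len 5)
t=3: "1100"  (len 4)
t=4: "1000101"  (len 7)
t=5: "0001010"  (len 7)
t=6: "001010"  (len 6)
t=7: "01010"  (len 5)
t=8: "1010"  (len 4)
t=9: "0100110"  (len 7)
t=10: "100110"  (len 6)
t=11: "001100"  (len 6)
t=12: "01100"  (len 5)
t=13: "1100"  (len 4)
t=14: "1000"  (len 4)
t=15: "0000110"  (len 7)
t=16: "000110"  (len 6)
t=17: "00110"  (len 5)
t=18: "0110"  (len 4)
t=19: "110"  (len 3)
t=20: "100"  (len 3)
t=21: "000110"  (len 6)
t=22: "00110"  (len 5)
t=23: "0110"  (len 4)
t=24: "110"  (len 3)
t=25: "100101"  (len 6)
t=26: "001010"  (len 6)
t=27: "01010"  (len 5)
t=28: "1010"  (len 4)
t=29: "0100"  (len 4)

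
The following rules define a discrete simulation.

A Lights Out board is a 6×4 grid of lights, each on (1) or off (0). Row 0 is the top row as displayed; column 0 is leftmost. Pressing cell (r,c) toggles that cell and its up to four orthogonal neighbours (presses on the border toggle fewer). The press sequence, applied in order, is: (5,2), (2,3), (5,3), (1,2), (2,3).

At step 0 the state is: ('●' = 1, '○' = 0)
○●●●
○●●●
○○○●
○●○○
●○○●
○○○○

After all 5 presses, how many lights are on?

8

gen 0: ○●●●
○●●●
○○○●
○●○○
●○○●
○○○○
gen 1: ○●●●
○●●●
○○○●
○●○○
●○●●
○●●●
gen 2: ○●●●
○●●○
○○●○
○●○●
●○●●
○●●●
gen 3: ○●●●
○●●○
○○●○
○●○●
●○●○
○●○○
gen 4: ○●○●
○○○●
○○○○
○●○●
●○●○
○●○○
gen 5: ○●○●
○○○○
○○●●
○●○○
●○●○
○●○○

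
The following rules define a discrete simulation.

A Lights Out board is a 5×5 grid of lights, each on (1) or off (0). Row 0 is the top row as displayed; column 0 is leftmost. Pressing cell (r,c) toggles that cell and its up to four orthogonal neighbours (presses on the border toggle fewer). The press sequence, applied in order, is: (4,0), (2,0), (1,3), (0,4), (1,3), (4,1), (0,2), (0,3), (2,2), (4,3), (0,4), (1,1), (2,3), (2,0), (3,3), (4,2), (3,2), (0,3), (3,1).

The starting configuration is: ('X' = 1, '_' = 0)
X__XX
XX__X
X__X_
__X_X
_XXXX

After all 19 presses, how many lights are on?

13

k=0  X__XX
XX__X
X__X_
__X_X
_XXXX
k=1  X__XX
XX__X
X__X_
X_X_X
X_XXX
k=2  X__XX
_X__X
_X_X_
__X_X
X_XXX
k=3  X___X
_XXX_
_X___
__X_X
X_XXX
k=4  X__X_
_XXXX
_X___
__X_X
X_XXX
k=5  X____
_X___
_X_X_
__X_X
X_XXX
k=6  X____
_X___
_X_X_
_XX_X
_X_XX
k=7  XXXX_
_XX__
_X_X_
_XX_X
_X_XX
k=8  XX__X
_XXX_
_X_X_
_XX_X
_X_XX
k=9  XX__X
_X_X_
__X__
_X__X
_X_XX
k=10  XX__X
_X_X_
__X__
_X_XX
_XX__
k=11  XX_X_
_X_XX
__X__
_X_XX
_XX__
k=12  X__X_
X_XXX
_XX__
_X_XX
_XX__
k=13  X__X_
X_X_X
_X_XX
_X__X
_XX__
k=14  X__X_
__X_X
X__XX
XX__X
_XX__
k=15  X__X_
__X_X
X___X
XXXX_
_XXX_
k=16  X__X_
__X_X
X___X
XX_X_
_____
k=17  X__X_
__X_X
X_X_X
X_X__
__X__
k=18  X_X_X
__XXX
X_X_X
X_X__
__X__
k=19  X_X_X
__XXX
XXX_X
_X___
_XX__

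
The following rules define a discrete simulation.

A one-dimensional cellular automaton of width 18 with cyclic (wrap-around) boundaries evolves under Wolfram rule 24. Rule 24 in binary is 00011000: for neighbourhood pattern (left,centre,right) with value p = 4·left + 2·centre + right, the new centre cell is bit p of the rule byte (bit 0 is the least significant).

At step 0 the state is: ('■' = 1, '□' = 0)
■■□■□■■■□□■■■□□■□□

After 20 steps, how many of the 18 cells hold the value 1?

[0] ■■□■□■■■□□■■■□□■□□
[1] ■□□□□■□□■□■□□■□□■□
[2] □■□□□□■□□□□■□□■□□□
[3] □□■□□□□■□□□□■□□■□□
[4] □□□■□□□□■□□□□■□□■□
[5] □□□□■□□□□■□□□□■□□■
[6] ■□□□□■□□□□■□□□□■□□
[7] □■□□□□■□□□□■□□□□■□
[8] □□■□□□□■□□□□■□□□□■
[9] ■□□■□□□□■□□□□■□□□□
[10] □■□□■□□□□■□□□□■□□□
[11] □□■□□■□□□□■□□□□■□□
[12] □□□■□□■□□□□■□□□□■□
[13] □□□□■□□■□□□□■□□□□■
[14] ■□□□□■□□■□□□□■□□□□
[15] □■□□□□■□□■□□□□■□□□
[16] □□■□□□□■□□■□□□□■□□
[17] □□□■□□□□■□□■□□□□■□
[18] □□□□■□□□□■□□■□□□□■
[19] ■□□□□■□□□□■□□■□□□□
[20] □■□□□□■□□□□■□□■□□□

4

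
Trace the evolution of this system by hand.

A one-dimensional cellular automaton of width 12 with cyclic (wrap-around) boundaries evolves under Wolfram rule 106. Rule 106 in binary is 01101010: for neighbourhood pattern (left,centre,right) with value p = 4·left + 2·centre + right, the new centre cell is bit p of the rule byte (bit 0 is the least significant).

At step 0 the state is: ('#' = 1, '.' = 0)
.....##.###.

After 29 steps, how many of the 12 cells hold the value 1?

t=0: .....##.###.
t=1: ....#####.#.
t=2: ...##...##..
t=3: ..###..###..
t=4: .##.#.##.#..
t=5: ####.####...
t=6: #..###..#..#
t=7: #.##.#.#..##
t=8: #####.#..##.
t=9: #...##..####
t=10: #..###.##...
t=11: ..##.####..#
t=12: .#####..#.#.
t=13: ##...#.#.#..
t=14: ##..#.#.#..#
t=15: .#.#.#.#..##
t=16: #.#.#.#..###
t=17: ##.#.#..##..
t=18: ###.#..###.#
t=19: ..##..##.###
t=20: .###.#####.#
t=21: ##.###...##.
t=22: ####.#..####
t=23: ...##..##...
t=24: ..###.###...
t=25: .##.###.#...
t=26: #####.##....
t=27: #...####...#
t=28: #..##..#..##
t=29: #.###.#..##.

7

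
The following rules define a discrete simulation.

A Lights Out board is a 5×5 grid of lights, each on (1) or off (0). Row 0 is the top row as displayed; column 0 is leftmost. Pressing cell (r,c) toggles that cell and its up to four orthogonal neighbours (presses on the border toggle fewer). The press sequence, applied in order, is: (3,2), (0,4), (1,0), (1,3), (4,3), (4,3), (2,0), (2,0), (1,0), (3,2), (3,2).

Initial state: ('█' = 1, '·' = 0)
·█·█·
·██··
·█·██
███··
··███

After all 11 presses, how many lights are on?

gen 0: ·█·█·
·██··
·█·██
███··
··███
gen 1: ·█·█·
·██··
·████
█··█·
···██
gen 2: ·█··█
·██·█
·████
█··█·
···██
gen 3: ██··█
█·█·█
█████
█··█·
···██
gen 4: ██·██
█··█·
███·█
█··█·
···██
gen 5: ██·██
█··█·
███·█
█····
··█··
gen 6: ██·██
█··█·
███·█
█··█·
···██
gen 7: ██·██
···█·
··█·█
···█·
···██
gen 8: ██·██
█··█·
███·█
█··█·
···██
gen 9: ·█·██
·█·█·
·██·█
█··█·
···██
gen 10: ·█·██
·█·█·
·█··█
███··
··███
gen 11: ·█·██
·█·█·
·██·█
█··█·
···██

12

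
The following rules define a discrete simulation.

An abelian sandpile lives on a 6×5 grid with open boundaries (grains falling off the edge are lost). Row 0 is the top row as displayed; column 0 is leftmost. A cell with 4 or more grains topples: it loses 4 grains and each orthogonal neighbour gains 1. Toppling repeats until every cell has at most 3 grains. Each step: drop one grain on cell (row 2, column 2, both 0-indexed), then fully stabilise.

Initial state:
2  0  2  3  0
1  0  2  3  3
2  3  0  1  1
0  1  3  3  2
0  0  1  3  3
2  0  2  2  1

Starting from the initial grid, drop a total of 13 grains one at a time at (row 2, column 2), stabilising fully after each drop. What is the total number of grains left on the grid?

52

k=0  2  0  2  3  0
1  0  2  3  3
2  3  0  1  1
0  1  3  3  2
0  0  1  3  3
2  0  2  2  1
k=1  2  0  2  3  0
1  0  2  3  3
2  3  1  1  1
0  1  3  3  2
0  0  1  3  3
2  0  2  2  1
k=2  2  0  2  3  0
1  0  2  3  3
2  3  2  1  1
0  1  3  3  2
0  0  1  3  3
2  0  2  2  1
k=3  2  0  2  3  0
1  0  2  3  3
2  3  3  1  1
0  1  3  3  2
0  0  1  3  3
2  0  2  2  1
k=4  2  0  2  3  0
1  1  3  3  3
3  0  2  3  2
0  3  1  2  0
0  0  3  1  1
2  0  2  3  2
k=5  2  0  2  3  0
1  1  3  3  3
3  0  3  3  2
0  3  1  2  0
0  0  3  1  1
2  0  2  3  2
k=6  2  1  0  1  2
1  2  2  3  1
3  1  2  2  0
0  3  2  3  1
0  0  3  1  1
2  0  2  3  2
k=7  2  1  0  1  2
1  2  2  3  1
3  1  3  2  0
0  3  2  3  1
0  0  3  1  1
2  0  2  3  2
k=8  2  1  0  1  2
1  2  3  3  1
3  2  0  3  0
0  3  3  3  1
0  0  3  1  1
2  0  2  3  2
k=9  2  1  0  1  2
1  2  3  3  1
3  2  1  3  0
0  3  3  3  1
0  0  3  1  1
2  0  2  3  2
k=10  2  1  0  1  2
1  2  3  3  1
3  2  2  3  0
0  3  3  3  1
0  0  3  1  1
2  0  2  3  2
k=11  2  1  0  1  2
1  2  3  3  1
3  2  3  3  0
0  3  3  3  1
0  0  3  1  1
2  0  2  3  2
k=12  2  2  1  2  2
3  0  3  1  2
0  3  1  3  1
2  2  0  2  2
0  2  1  3  1
2  0  3  3  2
k=13  2  2  1  2  2
3  0  3  1  2
0  3  2  3  1
2  2  0  2  2
0  2  1  3  1
2  0  3  3  2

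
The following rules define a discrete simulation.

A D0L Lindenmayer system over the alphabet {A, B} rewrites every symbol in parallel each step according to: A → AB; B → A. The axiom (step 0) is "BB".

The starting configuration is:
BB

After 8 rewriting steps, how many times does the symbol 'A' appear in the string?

t=0: BB
t=1: AA
t=2: ABAB
t=3: ABAABA
t=4: ABAABABAAB
t=5: ABAABABAABAABABA
t=6: ABAABABAABAABABAABABAABAAB
t=7: ABAABABAABAABABAABABAABAABABAABAABABAABABA
t=8: ABAABABAABAABABAABABAABAABABAABAABABAABABAABAABABAABABAABAABABAABAAB

42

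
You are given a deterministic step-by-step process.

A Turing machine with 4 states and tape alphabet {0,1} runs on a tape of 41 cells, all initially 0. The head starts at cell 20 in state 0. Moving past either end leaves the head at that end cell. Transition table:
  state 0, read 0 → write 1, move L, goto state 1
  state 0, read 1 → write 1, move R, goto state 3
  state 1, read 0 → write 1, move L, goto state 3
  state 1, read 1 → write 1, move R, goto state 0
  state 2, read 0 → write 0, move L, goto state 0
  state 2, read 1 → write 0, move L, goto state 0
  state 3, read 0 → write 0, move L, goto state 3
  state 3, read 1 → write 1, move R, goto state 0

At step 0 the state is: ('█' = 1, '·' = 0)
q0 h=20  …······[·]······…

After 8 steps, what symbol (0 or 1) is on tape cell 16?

0

gen 0: q0 h=20  …······[·]······…
gen 1: q1 h=19  …······[·]█·····…
gen 2: q3 h=18  …······[·]██····…
gen 3: q3 h=17  …······[·]·██···…
gen 4: q3 h=16  …······[·]··██··…
gen 5: q3 h=15  …······[·]···██·…
gen 6: q3 h=14  …······[·]····██…
gen 7: q3 h=13  …······[·]·····█…
gen 8: q3 h=12  …······[·]······…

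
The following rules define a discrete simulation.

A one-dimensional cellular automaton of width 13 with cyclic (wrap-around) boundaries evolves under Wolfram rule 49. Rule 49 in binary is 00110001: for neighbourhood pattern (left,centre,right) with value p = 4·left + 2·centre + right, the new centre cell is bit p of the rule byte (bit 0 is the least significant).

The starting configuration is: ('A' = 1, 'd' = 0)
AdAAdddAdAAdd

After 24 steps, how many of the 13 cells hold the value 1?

4

k=0  AdAAdddAdAAdd
k=1  dAddAAddAddAd
k=2  ddAdddAddAddA
k=3  AddAAddAddAdd
k=4  dAdddAddAddAd
k=5  ddAAddAddAddA
k=6  AdddAddAddAdd
k=7  dAAddAddAddAd
k=8  dddAddAddAddA
k=9  AAddAddAddAdd
k=10  ddAddAddAddAd
k=11  AddAddAddAddA
k=12  dAddAddAddAdd
k=13  ddAddAddAddAA
k=14  AddAddAddAddd
k=15  dAddAddAddAAd
k=16  ddAddAddAdddA
k=17  AddAddAddAAdd
k=18  dAddAddAdddAd
k=19  ddAddAddAAddA
k=20  AddAddAdddAdd
k=21  dAddAddAAddAd
k=22  ddAddAdddAddA
k=23  AddAddAAddAdd
k=24  dAddAdddAddAd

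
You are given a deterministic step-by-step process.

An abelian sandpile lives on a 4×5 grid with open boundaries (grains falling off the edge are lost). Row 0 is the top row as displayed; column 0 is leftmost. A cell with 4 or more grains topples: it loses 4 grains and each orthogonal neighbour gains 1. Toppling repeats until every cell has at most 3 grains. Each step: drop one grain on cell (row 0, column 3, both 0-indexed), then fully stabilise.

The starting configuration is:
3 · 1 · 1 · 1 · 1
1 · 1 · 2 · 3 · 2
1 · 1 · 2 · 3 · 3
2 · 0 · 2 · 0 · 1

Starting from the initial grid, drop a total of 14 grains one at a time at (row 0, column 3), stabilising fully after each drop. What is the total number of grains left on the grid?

gen 0: 3 · 1 · 1 · 1 · 1
1 · 1 · 2 · 3 · 2
1 · 1 · 2 · 3 · 3
2 · 0 · 2 · 0 · 1
gen 1: 3 · 1 · 1 · 2 · 1
1 · 1 · 2 · 3 · 2
1 · 1 · 2 · 3 · 3
2 · 0 · 2 · 0 · 1
gen 2: 3 · 1 · 1 · 3 · 1
1 · 1 · 2 · 3 · 2
1 · 1 · 2 · 3 · 3
2 · 0 · 2 · 0 · 1
gen 3: 3 · 1 · 2 · 1 · 3
1 · 1 · 3 · 2 · 0
1 · 1 · 3 · 1 · 1
2 · 0 · 2 · 1 · 2
gen 4: 3 · 1 · 2 · 2 · 3
1 · 1 · 3 · 2 · 0
1 · 1 · 3 · 1 · 1
2 · 0 · 2 · 1 · 2
gen 5: 3 · 1 · 2 · 3 · 3
1 · 1 · 3 · 2 · 0
1 · 1 · 3 · 1 · 1
2 · 0 · 2 · 1 · 2
gen 6: 3 · 1 · 3 · 1 · 0
1 · 1 · 3 · 3 · 1
1 · 1 · 3 · 1 · 1
2 · 0 · 2 · 1 · 2
gen 7: 3 · 1 · 3 · 2 · 0
1 · 1 · 3 · 3 · 1
1 · 1 · 3 · 1 · 1
2 · 0 · 2 · 1 · 2
gen 8: 3 · 1 · 3 · 3 · 0
1 · 1 · 3 · 3 · 1
1 · 1 · 3 · 1 · 1
2 · 0 · 2 · 1 · 2
gen 9: 3 · 2 · 1 · 2 · 1
1 · 2 · 2 · 1 · 2
1 · 2 · 0 · 3 · 1
2 · 0 · 3 · 1 · 2
gen 10: 3 · 2 · 1 · 3 · 1
1 · 2 · 2 · 1 · 2
1 · 2 · 0 · 3 · 1
2 · 0 · 3 · 1 · 2
gen 11: 3 · 2 · 2 · 0 · 2
1 · 2 · 2 · 2 · 2
1 · 2 · 0 · 3 · 1
2 · 0 · 3 · 1 · 2
gen 12: 3 · 2 · 2 · 1 · 2
1 · 2 · 2 · 2 · 2
1 · 2 · 0 · 3 · 1
2 · 0 · 3 · 1 · 2
gen 13: 3 · 2 · 2 · 2 · 2
1 · 2 · 2 · 2 · 2
1 · 2 · 0 · 3 · 1
2 · 0 · 3 · 1 · 2
gen 14: 3 · 2 · 2 · 3 · 2
1 · 2 · 2 · 2 · 2
1 · 2 · 0 · 3 · 1
2 · 0 · 3 · 1 · 2

36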